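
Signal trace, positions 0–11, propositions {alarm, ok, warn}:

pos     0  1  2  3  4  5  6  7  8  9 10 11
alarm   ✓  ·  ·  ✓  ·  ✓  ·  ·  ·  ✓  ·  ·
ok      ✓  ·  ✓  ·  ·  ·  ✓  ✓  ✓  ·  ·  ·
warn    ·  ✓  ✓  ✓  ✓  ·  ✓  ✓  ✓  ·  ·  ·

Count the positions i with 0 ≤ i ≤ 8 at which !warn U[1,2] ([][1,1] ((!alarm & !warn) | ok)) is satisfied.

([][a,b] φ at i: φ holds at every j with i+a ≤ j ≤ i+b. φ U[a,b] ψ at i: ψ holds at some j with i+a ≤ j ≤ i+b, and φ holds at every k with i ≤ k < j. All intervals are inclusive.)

Evaluate at each i in [0,8]:
  i=0: ✓ (rhs at j=1; lhs holds on [0,0])
  i=1: ✗ (no rhs in [2,3])
  i=2: ✗ (no rhs in [3,4])
  i=3: ✗ (lhs fails at k=3 before rhs at j=5)
  i=4: ✗ (lhs fails at k=4 before rhs at j=5)
  i=5: ✓ (rhs at j=6; lhs holds on [5,5])
  i=6: ✗ (lhs fails at k=6 before rhs at j=7)
  i=7: ✗ (lhs fails at k=7 before rhs at j=9)
  i=8: ✗ (lhs fails at k=8 before rhs at j=9)
Positions where it holds: {0, 5} → 2.

2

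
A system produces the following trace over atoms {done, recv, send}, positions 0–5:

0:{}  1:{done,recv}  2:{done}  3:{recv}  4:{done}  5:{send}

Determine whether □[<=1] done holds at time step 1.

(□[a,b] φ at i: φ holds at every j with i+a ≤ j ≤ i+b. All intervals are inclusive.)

Holds

Check done at every j in [1,2]:
  j=1: true
  j=2: true
All positions satisfy it → formula holds.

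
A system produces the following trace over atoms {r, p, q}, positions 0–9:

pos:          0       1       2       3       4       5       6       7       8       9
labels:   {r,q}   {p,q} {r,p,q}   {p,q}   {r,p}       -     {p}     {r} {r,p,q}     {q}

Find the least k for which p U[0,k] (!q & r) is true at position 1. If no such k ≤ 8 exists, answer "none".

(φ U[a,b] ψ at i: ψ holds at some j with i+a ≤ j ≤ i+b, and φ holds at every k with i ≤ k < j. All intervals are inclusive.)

3

Need earliest j ≥ 1 with (!q & r), and p at every k in [1,j-1].
  j=1: rhs fails.
  j=2: rhs fails.
  j=3: rhs fails.
  j=4: rhs holds; lhs holds on [1,3]. k = 3.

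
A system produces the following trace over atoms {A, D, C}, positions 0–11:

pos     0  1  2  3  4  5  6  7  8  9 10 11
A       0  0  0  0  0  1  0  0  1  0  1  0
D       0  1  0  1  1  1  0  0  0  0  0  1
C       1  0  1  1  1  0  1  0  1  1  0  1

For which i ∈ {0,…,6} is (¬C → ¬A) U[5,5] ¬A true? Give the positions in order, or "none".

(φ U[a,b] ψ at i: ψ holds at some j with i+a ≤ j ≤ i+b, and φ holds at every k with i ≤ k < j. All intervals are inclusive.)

none

Evaluate at each i in [0,6]:
  i=0: ✗ (no rhs in [5,5])
  i=1: ✗ (lhs fails at k=5 before rhs at j=6)
  i=2: ✗ (lhs fails at k=5 before rhs at j=7)
  i=3: ✗ (no rhs in [8,8])
  i=4: ✗ (lhs fails at k=5 before rhs at j=9)
  i=5: ✗ (no rhs in [10,10])
  i=6: ✗ (lhs fails at k=10 before rhs at j=11)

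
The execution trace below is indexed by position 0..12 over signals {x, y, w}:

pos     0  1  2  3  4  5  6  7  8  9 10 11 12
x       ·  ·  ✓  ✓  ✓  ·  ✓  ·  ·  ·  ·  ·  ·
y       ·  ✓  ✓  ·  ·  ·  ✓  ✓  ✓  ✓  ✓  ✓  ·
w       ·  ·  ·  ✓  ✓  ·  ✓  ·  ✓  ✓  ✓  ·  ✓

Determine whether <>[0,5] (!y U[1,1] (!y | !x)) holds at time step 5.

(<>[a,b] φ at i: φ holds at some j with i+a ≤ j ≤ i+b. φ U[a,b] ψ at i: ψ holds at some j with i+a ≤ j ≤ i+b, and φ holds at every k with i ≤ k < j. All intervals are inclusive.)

Does not hold

Check (!y U[1,1] (!y | !x)) at each j in [5,10]:
  j=5: fails
  j=6: fails
  j=7: fails
  j=8: fails
  j=9: fails
  j=10: fails
No position in the window satisfies it → formula fails.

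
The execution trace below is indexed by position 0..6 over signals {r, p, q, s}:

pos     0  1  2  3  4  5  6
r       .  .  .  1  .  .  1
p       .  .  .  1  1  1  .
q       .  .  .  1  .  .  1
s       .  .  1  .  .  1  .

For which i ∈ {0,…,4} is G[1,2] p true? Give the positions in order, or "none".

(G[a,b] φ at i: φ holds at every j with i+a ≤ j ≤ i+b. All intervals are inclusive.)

2, 3

Evaluate at each i in [0,4]:
  i=0: ✗ (fails at j=1)
  i=1: ✗ (fails at j=2)
  i=2: ✓ (all of [3,4])
  i=3: ✓ (all of [4,5])
  i=4: ✗ (fails at j=6)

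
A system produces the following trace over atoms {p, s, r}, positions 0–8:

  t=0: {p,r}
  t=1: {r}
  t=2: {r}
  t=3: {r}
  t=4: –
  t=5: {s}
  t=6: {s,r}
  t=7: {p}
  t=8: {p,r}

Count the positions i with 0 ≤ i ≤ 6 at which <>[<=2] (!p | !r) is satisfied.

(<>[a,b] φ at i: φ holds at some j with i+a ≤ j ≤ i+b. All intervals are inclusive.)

7

Evaluate at each i in [0,6]:
  i=0: ✓ (witness j=1)
  i=1: ✓ (witness j=1)
  i=2: ✓ (witness j=2)
  i=3: ✓ (witness j=3)
  i=4: ✓ (witness j=4)
  i=5: ✓ (witness j=5)
  i=6: ✓ (witness j=6)
Positions where it holds: {0, 1, 2, 3, 4, 5, 6} → 7.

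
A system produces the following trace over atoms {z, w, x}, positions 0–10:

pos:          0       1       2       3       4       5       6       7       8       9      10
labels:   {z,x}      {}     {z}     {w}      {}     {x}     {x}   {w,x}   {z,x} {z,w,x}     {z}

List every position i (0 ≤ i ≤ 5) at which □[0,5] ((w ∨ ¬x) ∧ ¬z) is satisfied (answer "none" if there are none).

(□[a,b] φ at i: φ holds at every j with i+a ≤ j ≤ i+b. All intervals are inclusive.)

Evaluate at each i in [0,5]:
  i=0: ✗ (fails at j=0)
  i=1: ✗ (fails at j=2)
  i=2: ✗ (fails at j=2)
  i=3: ✗ (fails at j=5)
  i=4: ✗ (fails at j=5)
  i=5: ✗ (fails at j=5)

none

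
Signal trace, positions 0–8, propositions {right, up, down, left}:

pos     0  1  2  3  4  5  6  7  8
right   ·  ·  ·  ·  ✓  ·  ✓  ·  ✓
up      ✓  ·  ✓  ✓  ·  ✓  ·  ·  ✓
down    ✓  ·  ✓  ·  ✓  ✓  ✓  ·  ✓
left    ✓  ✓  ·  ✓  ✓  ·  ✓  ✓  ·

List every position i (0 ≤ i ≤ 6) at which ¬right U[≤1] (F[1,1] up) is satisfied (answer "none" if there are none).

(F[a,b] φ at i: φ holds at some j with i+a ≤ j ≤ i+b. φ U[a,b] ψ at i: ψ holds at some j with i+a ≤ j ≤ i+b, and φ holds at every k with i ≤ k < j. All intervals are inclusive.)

Evaluate at each i in [0,6]:
  i=0: ✓ (rhs at j=1; lhs holds on [0,0])
  i=1: ✓ (rhs at j=1)
  i=2: ✓ (rhs at j=2)
  i=3: ✓ (rhs at j=4; lhs holds on [3,3])
  i=4: ✓ (rhs at j=4)
  i=5: ✗ (no rhs in [5,6])
  i=6: ✗ (lhs fails at k=6 before rhs at j=7)

0, 1, 2, 3, 4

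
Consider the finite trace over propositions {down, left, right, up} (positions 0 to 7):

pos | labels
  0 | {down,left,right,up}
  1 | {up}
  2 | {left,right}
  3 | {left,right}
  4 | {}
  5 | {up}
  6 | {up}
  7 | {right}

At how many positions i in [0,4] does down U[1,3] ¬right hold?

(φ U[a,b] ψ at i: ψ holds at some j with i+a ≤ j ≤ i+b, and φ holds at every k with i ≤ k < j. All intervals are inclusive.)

1

Evaluate at each i in [0,4]:
  i=0: ✓ (rhs at j=1; lhs holds on [0,0])
  i=1: ✗ (lhs fails at k=1 before rhs at j=4)
  i=2: ✗ (lhs fails at k=2 before rhs at j=4)
  i=3: ✗ (lhs fails at k=3 before rhs at j=4)
  i=4: ✗ (lhs fails at k=4 before rhs at j=5)
Positions where it holds: {0} → 1.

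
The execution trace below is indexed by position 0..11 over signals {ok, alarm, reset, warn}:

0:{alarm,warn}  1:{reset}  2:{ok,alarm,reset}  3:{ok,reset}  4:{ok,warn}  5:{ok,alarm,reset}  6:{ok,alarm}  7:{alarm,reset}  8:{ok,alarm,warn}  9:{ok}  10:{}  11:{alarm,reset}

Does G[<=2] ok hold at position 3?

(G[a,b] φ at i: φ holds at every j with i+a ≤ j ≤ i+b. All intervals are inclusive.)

Check ok at every j in [3,5]:
  j=3: true
  j=4: true
  j=5: true
All positions satisfy it → formula holds.

Yes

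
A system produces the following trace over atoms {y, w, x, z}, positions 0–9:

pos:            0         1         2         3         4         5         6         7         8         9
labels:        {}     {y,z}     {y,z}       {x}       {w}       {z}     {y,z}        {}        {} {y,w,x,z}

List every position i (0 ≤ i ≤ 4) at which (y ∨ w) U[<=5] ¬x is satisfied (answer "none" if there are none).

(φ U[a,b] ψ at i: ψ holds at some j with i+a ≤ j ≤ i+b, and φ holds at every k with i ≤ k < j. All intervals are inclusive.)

Evaluate at each i in [0,4]:
  i=0: ✓ (rhs at j=0)
  i=1: ✓ (rhs at j=1)
  i=2: ✓ (rhs at j=2)
  i=3: ✗ (lhs fails at k=3 before rhs at j=4)
  i=4: ✓ (rhs at j=4)

0, 1, 2, 4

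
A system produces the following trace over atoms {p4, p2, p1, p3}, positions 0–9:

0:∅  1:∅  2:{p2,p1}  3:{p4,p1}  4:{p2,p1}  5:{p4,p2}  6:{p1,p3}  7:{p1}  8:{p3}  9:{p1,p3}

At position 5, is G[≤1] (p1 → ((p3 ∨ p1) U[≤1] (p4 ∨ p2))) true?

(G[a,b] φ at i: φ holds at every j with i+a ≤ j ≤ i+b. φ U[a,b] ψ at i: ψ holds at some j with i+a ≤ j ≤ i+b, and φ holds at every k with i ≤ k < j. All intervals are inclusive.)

Does not hold

Check (p1 → ((p3 ∨ p1) U[≤1] (p4 ∨ p2))) at every j in [5,6]:
  j=5: antecedent false → ✓
  j=6: antecedent true; consequent fails → ✗
Fails at j=6 → formula fails.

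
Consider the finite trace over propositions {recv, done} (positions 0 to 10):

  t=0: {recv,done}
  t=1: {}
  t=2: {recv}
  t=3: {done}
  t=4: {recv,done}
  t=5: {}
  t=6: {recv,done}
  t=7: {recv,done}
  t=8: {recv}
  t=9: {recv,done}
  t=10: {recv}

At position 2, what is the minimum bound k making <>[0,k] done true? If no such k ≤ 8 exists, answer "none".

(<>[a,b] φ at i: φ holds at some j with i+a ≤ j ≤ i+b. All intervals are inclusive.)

1

Scan j = 2,3,… for done:
  j=2: fails
  j=3: holds
First hit at j=3, so smallest k = 3-2 = 1.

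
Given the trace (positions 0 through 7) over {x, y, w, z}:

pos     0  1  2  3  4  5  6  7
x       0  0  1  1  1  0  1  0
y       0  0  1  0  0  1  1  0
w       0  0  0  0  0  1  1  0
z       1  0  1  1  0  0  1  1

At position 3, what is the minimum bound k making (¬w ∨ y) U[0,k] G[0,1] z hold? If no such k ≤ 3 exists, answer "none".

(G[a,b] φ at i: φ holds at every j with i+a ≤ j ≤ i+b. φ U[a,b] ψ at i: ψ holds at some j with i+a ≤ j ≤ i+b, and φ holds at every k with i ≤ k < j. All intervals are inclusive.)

Need earliest j ≥ 3 with G[0,1] z, and (¬w ∨ y) at every k in [3,j-1].
  j=3: rhs fails.
  j=4: rhs fails.
  j=5: rhs fails.
  j=6: rhs holds; lhs holds on [3,5]. k = 3.

3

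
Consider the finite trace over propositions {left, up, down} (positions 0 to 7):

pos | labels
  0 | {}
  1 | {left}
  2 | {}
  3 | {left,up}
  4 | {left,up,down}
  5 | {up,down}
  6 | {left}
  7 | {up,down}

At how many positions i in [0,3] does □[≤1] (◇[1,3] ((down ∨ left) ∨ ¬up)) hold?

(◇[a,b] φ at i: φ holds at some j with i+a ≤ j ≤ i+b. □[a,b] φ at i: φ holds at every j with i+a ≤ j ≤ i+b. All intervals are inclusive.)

4

Evaluate at each i in [0,3]:
  i=0: ✓ (all of [0,1])
  i=1: ✓ (all of [1,2])
  i=2: ✓ (all of [2,3])
  i=3: ✓ (all of [3,4])
Positions where it holds: {0, 1, 2, 3} → 4.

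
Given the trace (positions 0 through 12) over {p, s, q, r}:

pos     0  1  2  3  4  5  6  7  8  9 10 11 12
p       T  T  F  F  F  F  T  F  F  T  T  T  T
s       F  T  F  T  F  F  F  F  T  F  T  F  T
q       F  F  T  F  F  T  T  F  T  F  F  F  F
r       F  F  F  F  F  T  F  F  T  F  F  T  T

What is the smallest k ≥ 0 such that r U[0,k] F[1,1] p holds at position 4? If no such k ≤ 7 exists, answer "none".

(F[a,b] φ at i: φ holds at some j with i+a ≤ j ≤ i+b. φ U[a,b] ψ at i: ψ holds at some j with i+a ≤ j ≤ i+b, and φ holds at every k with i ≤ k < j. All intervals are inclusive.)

none

Need earliest j ≥ 4 with F[1,1] p, and r at every k in [4,j-1].
  j=4: rhs fails.
  j=5: rhs holds but lhs fails at k=4.
  j=6: rhs fails.
  j=7: rhs fails.
  j=8: rhs holds but lhs fails at k=4.
  j=9: rhs holds but lhs fails at k=4.
  j=10: rhs holds but lhs fails at k=4.
  j=11: rhs holds but lhs fails at k=4.
No witness within the range → none.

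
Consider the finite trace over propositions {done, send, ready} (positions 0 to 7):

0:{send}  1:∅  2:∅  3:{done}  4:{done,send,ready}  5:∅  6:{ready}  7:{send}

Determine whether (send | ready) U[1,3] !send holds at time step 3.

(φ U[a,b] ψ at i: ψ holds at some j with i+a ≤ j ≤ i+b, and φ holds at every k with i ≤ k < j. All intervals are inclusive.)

Need some j in [4,6] with !send, and (send | ready) at every k in [3,j-1].
  j=4: !send false.
  j=5: !send holds, but (send | ready) fails at k=3 → not this j.
  j=6: !send holds, but (send | ready) fails at k=3 → not this j.
No j in the window works → until fails.

No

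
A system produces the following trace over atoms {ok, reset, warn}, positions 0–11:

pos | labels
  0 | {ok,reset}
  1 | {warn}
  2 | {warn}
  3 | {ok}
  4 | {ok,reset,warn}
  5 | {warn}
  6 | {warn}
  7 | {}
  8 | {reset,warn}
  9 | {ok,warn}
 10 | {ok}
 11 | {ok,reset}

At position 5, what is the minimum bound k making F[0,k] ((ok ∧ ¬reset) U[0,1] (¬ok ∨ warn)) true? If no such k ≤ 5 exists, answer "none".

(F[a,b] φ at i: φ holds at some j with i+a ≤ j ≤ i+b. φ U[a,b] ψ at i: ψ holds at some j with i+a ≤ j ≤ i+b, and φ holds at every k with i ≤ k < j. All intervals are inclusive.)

0

Scan j = 5,6,… for ((ok ∧ ¬reset) U[0,1] (¬ok ∨ warn)):
  j=5: holds
First hit at j=5, so smallest k = 5-5 = 0.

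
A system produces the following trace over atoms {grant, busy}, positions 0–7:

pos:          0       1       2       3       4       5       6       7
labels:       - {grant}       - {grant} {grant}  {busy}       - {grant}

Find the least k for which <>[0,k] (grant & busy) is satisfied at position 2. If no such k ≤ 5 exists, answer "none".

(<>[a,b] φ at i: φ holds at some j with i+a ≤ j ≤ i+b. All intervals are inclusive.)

Scan j = 2,3,… for (grant & busy):
  j=2: fails
  j=3: fails
  j=4: fails
  j=5: fails
  j=6: fails
  j=7: fails
No j in [2,7] satisfies it → none.

none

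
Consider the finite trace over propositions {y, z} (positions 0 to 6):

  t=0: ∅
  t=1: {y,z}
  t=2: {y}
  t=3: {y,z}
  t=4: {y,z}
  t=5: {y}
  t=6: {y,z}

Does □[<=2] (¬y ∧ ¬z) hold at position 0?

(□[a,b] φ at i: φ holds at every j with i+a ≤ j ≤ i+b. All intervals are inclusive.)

False

Check (¬y ∧ ¬z) at every j in [0,2]:
  j=0: true
  j=1: false
  j=2: false
Fails at j=1 → formula fails.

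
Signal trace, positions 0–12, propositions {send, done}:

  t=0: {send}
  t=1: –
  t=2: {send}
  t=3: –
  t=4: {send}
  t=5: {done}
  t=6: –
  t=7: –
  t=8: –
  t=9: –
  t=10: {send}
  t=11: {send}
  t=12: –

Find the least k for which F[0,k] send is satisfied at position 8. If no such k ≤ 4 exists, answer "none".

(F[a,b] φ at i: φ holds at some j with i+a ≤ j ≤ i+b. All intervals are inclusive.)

2

Scan j = 8,9,… for send:
  j=8: fails
  j=9: fails
  j=10: holds
First hit at j=10, so smallest k = 10-8 = 2.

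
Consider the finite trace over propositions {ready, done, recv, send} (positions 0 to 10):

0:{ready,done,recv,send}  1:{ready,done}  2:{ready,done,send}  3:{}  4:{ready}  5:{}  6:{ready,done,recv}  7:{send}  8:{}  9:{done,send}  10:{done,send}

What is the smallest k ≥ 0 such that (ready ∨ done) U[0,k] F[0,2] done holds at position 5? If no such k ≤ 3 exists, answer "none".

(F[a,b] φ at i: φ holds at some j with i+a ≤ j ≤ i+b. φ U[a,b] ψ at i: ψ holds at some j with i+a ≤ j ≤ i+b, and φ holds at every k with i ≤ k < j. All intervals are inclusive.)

Need earliest j ≥ 5 with F[0,2] done, and (ready ∨ done) at every k in [5,j-1].
  j=5: rhs holds (empty prefix). k = 0.

0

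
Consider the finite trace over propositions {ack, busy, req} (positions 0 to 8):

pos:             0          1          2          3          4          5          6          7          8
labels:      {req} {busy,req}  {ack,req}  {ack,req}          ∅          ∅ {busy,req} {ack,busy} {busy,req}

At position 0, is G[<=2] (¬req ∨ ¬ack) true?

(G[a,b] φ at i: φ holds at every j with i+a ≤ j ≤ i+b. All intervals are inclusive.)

Check (¬req ∨ ¬ack) at every j in [0,2]:
  j=0: true
  j=1: true
  j=2: false
Fails at j=2 → formula fails.

False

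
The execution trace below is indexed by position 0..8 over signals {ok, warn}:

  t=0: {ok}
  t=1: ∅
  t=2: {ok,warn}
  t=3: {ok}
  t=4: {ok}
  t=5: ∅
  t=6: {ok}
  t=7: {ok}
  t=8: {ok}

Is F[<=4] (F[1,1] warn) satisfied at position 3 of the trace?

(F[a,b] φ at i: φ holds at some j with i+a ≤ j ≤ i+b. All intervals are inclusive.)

Check F[1,1] warn at each j in [3,7]:
  j=3: fails (none in [4,4])
  j=4: fails (none in [5,5])
  j=5: fails (none in [6,6])
  j=6: fails (none in [7,7])
  j=7: fails (none in [8,8])
No position in the window satisfies it → formula fails.

Does not hold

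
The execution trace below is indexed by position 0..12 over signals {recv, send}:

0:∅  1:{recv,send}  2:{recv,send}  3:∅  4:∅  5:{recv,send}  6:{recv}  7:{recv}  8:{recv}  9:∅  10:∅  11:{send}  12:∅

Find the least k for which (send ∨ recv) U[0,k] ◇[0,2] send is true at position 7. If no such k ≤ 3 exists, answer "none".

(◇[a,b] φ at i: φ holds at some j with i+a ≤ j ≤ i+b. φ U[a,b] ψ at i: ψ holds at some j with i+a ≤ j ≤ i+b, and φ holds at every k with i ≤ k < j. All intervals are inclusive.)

Need earliest j ≥ 7 with ◇[0,2] send, and (send ∨ recv) at every k in [7,j-1].
  j=7: rhs fails.
  j=8: rhs fails.
  j=9: rhs holds; lhs holds on [7,8]. k = 2.

2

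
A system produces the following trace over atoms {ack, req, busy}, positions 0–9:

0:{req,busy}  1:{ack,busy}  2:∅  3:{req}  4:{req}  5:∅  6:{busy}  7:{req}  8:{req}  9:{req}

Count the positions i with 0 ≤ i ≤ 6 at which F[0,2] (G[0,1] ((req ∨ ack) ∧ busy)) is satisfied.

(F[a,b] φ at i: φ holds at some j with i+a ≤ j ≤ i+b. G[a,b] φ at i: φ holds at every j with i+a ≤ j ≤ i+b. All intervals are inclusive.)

1

Evaluate at each i in [0,6]:
  i=0: ✓ (witness j=0)
  i=1: ✗ (none in [1,3])
  i=2: ✗ (none in [2,4])
  i=3: ✗ (none in [3,5])
  i=4: ✗ (none in [4,6])
  i=5: ✗ (none in [5,7])
  i=6: ✗ (none in [6,8])
Positions where it holds: {0} → 1.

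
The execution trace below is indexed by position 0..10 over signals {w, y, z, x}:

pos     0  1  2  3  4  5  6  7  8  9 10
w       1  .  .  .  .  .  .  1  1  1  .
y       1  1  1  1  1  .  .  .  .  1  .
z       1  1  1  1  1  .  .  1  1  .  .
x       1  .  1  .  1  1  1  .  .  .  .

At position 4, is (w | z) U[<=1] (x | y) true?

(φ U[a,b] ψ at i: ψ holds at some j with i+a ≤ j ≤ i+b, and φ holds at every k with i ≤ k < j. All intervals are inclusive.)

Holds

Need some j in [4,5] with (x | y), and (w | z) at every k in [4,j-1].
  j=4: (x | y) holds; no prefix to check → satisfied.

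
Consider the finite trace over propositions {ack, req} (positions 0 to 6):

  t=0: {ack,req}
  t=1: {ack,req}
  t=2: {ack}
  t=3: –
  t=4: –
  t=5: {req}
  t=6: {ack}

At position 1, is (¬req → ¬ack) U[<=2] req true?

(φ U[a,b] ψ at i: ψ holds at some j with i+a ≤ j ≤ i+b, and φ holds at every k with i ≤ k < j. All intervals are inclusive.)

Yes

Need some j in [1,3] with req, and (¬req → ¬ack) at every k in [1,j-1].
  j=1: req holds; no prefix to check → satisfied.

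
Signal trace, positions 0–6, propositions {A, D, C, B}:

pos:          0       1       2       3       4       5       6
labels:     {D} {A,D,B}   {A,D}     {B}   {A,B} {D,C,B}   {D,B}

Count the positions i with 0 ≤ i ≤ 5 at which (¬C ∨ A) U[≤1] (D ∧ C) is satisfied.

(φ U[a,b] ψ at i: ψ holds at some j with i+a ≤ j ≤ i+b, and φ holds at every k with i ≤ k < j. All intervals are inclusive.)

Evaluate at each i in [0,5]:
  i=0: ✗ (no rhs in [0,1])
  i=1: ✗ (no rhs in [1,2])
  i=2: ✗ (no rhs in [2,3])
  i=3: ✗ (no rhs in [3,4])
  i=4: ✓ (rhs at j=5; lhs holds on [4,4])
  i=5: ✓ (rhs at j=5)
Positions where it holds: {4, 5} → 2.

2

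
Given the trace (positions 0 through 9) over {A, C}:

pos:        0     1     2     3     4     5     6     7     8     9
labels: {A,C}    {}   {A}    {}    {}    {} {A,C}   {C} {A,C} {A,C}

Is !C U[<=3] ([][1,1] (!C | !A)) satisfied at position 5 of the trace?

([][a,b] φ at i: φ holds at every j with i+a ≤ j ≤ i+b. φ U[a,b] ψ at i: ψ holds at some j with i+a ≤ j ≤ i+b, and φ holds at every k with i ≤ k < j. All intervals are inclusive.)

Need some j in [5,8] with [][1,1] (!C | !A), and !C at every k in [5,j-1].
  j=5: [][1,1] (!C | !A) — fails at 6.
  j=6: [][1,1] (!C | !A) holds; !C holds at every k in [5,5] → satisfied.

Yes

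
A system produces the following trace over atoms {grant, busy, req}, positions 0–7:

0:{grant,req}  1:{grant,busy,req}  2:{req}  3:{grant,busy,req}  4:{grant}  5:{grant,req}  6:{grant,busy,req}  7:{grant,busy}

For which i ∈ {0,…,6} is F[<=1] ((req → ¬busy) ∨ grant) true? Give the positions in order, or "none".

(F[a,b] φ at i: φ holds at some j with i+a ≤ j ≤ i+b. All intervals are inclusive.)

Evaluate at each i in [0,6]:
  i=0: ✓ (witness j=0)
  i=1: ✓ (witness j=1)
  i=2: ✓ (witness j=2)
  i=3: ✓ (witness j=3)
  i=4: ✓ (witness j=4)
  i=5: ✓ (witness j=5)
  i=6: ✓ (witness j=6)

0, 1, 2, 3, 4, 5, 6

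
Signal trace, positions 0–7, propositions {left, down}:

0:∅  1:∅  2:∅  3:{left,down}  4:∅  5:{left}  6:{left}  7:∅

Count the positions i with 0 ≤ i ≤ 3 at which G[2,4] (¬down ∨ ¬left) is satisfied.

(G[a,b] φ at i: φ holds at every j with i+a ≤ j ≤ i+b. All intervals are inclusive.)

2

Evaluate at each i in [0,3]:
  i=0: ✗ (fails at j=3)
  i=1: ✗ (fails at j=3)
  i=2: ✓ (all of [4,6])
  i=3: ✓ (all of [5,7])
Positions where it holds: {2, 3} → 2.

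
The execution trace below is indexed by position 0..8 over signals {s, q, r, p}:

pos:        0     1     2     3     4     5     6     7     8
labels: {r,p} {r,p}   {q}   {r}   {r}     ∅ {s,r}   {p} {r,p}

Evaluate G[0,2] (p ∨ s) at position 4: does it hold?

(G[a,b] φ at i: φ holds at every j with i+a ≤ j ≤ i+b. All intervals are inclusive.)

False

Check (p ∨ s) at every j in [4,6]:
  j=4: false
  j=5: false
  j=6: true
Fails at j=4 → formula fails.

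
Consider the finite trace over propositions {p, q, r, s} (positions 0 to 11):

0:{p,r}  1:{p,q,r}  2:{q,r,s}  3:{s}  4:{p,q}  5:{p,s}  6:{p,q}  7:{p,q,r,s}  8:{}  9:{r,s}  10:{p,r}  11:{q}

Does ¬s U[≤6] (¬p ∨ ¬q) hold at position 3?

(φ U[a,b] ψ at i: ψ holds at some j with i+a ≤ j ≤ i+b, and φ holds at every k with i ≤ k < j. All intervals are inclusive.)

Yes

Need some j in [3,9] with (¬p ∨ ¬q), and ¬s at every k in [3,j-1].
  j=3: (¬p ∨ ¬q) holds; no prefix to check → satisfied.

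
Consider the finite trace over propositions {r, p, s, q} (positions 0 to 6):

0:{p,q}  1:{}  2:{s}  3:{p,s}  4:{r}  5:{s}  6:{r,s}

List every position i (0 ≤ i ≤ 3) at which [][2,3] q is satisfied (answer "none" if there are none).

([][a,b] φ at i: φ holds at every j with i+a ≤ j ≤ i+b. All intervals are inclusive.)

Evaluate at each i in [0,3]:
  i=0: ✗ (fails at j=2)
  i=1: ✗ (fails at j=3)
  i=2: ✗ (fails at j=4)
  i=3: ✗ (fails at j=5)

none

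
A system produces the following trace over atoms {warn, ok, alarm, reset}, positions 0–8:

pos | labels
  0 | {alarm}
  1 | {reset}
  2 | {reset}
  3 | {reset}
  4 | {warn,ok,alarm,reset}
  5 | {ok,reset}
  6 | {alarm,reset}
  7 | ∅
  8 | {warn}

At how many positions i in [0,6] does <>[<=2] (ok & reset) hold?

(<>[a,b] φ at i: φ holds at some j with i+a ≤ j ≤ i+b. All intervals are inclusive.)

Evaluate at each i in [0,6]:
  i=0: ✗ (none in [0,2])
  i=1: ✗ (none in [1,3])
  i=2: ✓ (witness j=4)
  i=3: ✓ (witness j=4)
  i=4: ✓ (witness j=4)
  i=5: ✓ (witness j=5)
  i=6: ✗ (none in [6,8])
Positions where it holds: {2, 3, 4, 5} → 4.

4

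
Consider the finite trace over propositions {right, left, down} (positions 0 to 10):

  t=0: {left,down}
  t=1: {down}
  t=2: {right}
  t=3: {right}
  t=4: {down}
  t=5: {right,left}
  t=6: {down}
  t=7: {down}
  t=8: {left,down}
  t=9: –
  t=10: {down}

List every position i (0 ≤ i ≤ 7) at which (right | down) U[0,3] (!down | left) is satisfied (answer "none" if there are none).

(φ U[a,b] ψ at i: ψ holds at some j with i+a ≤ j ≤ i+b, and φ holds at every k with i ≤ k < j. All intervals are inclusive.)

Evaluate at each i in [0,7]:
  i=0: ✓ (rhs at j=0)
  i=1: ✓ (rhs at j=2; lhs holds on [1,1])
  i=2: ✓ (rhs at j=2)
  i=3: ✓ (rhs at j=3)
  i=4: ✓ (rhs at j=5; lhs holds on [4,4])
  i=5: ✓ (rhs at j=5)
  i=6: ✓ (rhs at j=8; lhs holds on [6,7])
  i=7: ✓ (rhs at j=8; lhs holds on [7,7])

0, 1, 2, 3, 4, 5, 6, 7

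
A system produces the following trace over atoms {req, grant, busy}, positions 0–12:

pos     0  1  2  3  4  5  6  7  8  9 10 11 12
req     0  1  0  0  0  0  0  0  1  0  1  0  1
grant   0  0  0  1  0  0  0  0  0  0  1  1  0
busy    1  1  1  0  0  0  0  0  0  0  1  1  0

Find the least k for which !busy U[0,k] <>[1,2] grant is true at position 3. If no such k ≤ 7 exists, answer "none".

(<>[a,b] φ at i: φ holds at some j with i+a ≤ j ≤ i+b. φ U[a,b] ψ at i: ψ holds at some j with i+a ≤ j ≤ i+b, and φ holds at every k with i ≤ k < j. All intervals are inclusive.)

5

Need earliest j ≥ 3 with <>[1,2] grant, and !busy at every k in [3,j-1].
  j=3: rhs fails.
  j=4: rhs fails.
  j=5: rhs fails.
  j=6: rhs fails.
  j=7: rhs fails.
  j=8: rhs holds; lhs holds on [3,7]. k = 5.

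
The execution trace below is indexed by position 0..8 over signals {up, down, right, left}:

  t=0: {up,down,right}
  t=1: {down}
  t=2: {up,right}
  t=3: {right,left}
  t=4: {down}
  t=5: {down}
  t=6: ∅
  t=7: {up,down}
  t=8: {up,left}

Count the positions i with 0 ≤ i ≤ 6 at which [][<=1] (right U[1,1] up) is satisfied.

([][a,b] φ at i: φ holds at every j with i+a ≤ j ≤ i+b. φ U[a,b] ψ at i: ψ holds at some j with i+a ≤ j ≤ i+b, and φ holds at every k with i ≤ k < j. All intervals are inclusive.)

Evaluate at each i in [0,6]:
  i=0: ✗ (fails at j=0)
  i=1: ✗ (fails at j=1)
  i=2: ✗ (fails at j=2)
  i=3: ✗ (fails at j=3)
  i=4: ✗ (fails at j=4)
  i=5: ✗ (fails at j=5)
  i=6: ✗ (fails at j=6)
Positions where it holds: {} → 0.

0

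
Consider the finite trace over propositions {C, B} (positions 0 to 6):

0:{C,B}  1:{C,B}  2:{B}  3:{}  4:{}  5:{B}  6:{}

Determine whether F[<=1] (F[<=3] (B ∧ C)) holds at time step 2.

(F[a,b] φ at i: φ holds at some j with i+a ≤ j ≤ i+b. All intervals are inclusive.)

No

Check F[<=3] (B ∧ C) at each j in [2,3]:
  j=2: fails (none in [2,5])
  j=3: fails (none in [3,6])
No position in the window satisfies it → formula fails.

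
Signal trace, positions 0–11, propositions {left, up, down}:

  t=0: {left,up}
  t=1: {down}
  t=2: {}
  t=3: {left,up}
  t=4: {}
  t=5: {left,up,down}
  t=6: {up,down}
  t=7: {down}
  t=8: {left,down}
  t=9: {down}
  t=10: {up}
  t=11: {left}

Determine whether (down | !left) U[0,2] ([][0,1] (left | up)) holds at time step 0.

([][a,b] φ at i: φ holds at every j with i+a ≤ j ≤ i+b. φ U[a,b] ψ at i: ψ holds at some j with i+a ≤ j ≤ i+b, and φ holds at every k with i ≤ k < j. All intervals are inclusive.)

No

Need some j in [0,2] with [][0,1] (left | up), and (down | !left) at every k in [0,j-1].
  j=0: [][0,1] (left | up) — fails at 1.
  j=1: [][0,1] (left | up) — fails at 1.
  j=2: [][0,1] (left | up) — fails at 2.
No j in the window works → until fails.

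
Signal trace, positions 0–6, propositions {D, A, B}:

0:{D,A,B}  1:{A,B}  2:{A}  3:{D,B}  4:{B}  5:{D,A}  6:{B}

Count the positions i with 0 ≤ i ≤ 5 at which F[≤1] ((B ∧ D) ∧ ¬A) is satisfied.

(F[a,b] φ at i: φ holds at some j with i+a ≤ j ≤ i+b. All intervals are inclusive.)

2

Evaluate at each i in [0,5]:
  i=0: ✗ (none in [0,1])
  i=1: ✗ (none in [1,2])
  i=2: ✓ (witness j=3)
  i=3: ✓ (witness j=3)
  i=4: ✗ (none in [4,5])
  i=5: ✗ (none in [5,6])
Positions where it holds: {2, 3} → 2.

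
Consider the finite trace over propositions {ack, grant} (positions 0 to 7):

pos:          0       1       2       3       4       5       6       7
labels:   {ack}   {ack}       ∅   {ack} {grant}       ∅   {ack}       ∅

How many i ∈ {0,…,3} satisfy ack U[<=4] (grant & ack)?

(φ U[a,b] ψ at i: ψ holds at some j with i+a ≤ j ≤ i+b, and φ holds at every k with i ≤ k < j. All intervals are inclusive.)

0

Evaluate at each i in [0,3]:
  i=0: ✗ (no rhs in [0,4])
  i=1: ✗ (no rhs in [1,5])
  i=2: ✗ (no rhs in [2,6])
  i=3: ✗ (no rhs in [3,7])
Positions where it holds: {} → 0.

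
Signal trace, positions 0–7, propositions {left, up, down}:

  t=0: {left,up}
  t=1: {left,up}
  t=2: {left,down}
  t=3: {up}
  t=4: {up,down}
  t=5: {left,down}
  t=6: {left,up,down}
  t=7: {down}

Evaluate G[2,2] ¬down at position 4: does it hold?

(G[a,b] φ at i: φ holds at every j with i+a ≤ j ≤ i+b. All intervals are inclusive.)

Does not hold

Check ¬down at every j in [6,6]:
  j=6: false
Fails at j=6 → formula fails.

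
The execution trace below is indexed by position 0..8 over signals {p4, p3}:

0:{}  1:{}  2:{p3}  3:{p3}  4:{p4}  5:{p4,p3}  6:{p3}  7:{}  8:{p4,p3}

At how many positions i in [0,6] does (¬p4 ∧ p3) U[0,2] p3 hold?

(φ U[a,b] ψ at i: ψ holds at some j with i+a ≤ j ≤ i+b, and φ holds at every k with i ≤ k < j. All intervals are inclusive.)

Evaluate at each i in [0,6]:
  i=0: ✗ (lhs fails at k=0 before rhs at j=2)
  i=1: ✗ (lhs fails at k=1 before rhs at j=2)
  i=2: ✓ (rhs at j=2)
  i=3: ✓ (rhs at j=3)
  i=4: ✗ (lhs fails at k=4 before rhs at j=5)
  i=5: ✓ (rhs at j=5)
  i=6: ✓ (rhs at j=6)
Positions where it holds: {2, 3, 5, 6} → 4.

4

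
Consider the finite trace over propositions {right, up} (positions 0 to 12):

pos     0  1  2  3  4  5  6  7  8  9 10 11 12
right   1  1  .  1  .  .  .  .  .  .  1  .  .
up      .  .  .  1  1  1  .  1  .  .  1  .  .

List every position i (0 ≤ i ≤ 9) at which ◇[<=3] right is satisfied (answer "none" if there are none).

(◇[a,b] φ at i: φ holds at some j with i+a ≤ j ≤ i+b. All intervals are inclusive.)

0, 1, 2, 3, 7, 8, 9

Evaluate at each i in [0,9]:
  i=0: ✓ (witness j=0)
  i=1: ✓ (witness j=1)
  i=2: ✓ (witness j=3)
  i=3: ✓ (witness j=3)
  i=4: ✗ (none in [4,7])
  i=5: ✗ (none in [5,8])
  i=6: ✗ (none in [6,9])
  i=7: ✓ (witness j=10)
  i=8: ✓ (witness j=10)
  i=9: ✓ (witness j=10)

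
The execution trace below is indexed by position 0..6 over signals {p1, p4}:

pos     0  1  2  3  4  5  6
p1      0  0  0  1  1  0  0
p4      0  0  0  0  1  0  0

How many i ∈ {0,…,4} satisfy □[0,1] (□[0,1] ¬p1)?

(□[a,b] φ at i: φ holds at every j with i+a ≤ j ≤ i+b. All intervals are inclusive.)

Evaluate at each i in [0,4]:
  i=0: ✓ (all of [0,1])
  i=1: ✗ (fails at j=2)
  i=2: ✗ (fails at j=2)
  i=3: ✗ (fails at j=3)
  i=4: ✗ (fails at j=4)
Positions where it holds: {0} → 1.

1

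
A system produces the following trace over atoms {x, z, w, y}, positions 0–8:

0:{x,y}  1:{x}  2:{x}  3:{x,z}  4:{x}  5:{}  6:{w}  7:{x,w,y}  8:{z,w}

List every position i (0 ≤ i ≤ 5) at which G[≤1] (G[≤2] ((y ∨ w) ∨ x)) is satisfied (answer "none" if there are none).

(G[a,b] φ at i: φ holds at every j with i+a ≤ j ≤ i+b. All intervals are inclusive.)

Evaluate at each i in [0,5]:
  i=0: ✓ (all of [0,1])
  i=1: ✓ (all of [1,2])
  i=2: ✗ (fails at j=3)
  i=3: ✗ (fails at j=3)
  i=4: ✗ (fails at j=4)
  i=5: ✗ (fails at j=5)

0, 1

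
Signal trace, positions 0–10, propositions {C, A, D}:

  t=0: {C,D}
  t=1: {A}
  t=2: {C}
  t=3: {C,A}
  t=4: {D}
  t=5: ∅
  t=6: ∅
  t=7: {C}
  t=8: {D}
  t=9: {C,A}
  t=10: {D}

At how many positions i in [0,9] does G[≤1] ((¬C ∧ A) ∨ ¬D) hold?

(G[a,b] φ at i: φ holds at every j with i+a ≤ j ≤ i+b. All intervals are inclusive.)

Evaluate at each i in [0,9]:
  i=0: ✗ (fails at j=0)
  i=1: ✓ (all of [1,2])
  i=2: ✓ (all of [2,3])
  i=3: ✗ (fails at j=4)
  i=4: ✗ (fails at j=4)
  i=5: ✓ (all of [5,6])
  i=6: ✓ (all of [6,7])
  i=7: ✗ (fails at j=8)
  i=8: ✗ (fails at j=8)
  i=9: ✗ (fails at j=10)
Positions where it holds: {1, 2, 5, 6} → 4.

4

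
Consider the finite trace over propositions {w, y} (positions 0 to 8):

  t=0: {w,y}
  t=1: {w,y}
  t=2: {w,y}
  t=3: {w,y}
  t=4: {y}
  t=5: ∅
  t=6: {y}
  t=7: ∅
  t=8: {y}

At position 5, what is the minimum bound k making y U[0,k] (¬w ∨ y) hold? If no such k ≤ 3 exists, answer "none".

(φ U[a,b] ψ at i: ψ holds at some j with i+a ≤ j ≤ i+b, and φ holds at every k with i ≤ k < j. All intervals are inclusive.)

Need earliest j ≥ 5 with (¬w ∨ y), and y at every k in [5,j-1].
  j=5: rhs holds (empty prefix). k = 0.

0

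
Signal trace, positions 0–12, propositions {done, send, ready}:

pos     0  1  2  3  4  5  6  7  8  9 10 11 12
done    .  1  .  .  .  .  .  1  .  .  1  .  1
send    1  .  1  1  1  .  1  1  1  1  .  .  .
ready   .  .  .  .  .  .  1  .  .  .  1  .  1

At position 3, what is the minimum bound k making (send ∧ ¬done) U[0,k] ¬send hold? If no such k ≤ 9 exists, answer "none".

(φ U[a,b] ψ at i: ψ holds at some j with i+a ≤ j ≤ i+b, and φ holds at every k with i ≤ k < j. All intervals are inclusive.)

Need earliest j ≥ 3 with ¬send, and (send ∧ ¬done) at every k in [3,j-1].
  j=3: rhs fails.
  j=4: rhs fails.
  j=5: rhs holds; lhs holds on [3,4]. k = 2.

2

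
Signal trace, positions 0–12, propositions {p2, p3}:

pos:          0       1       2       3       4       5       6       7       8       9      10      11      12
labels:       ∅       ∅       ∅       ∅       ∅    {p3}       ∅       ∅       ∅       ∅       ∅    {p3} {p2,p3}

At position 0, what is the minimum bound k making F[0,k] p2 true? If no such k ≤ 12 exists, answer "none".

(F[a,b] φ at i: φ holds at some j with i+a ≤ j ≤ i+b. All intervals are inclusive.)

12

Scan j = 0,1,… for p2:
  j=0: fails
  j=1: fails
  j=2: fails
  j=3: fails
  j=4: fails
  j=5: fails
  j=6: fails
  j=7: fails
  j=8: fails
  j=9: fails
  j=10: fails
  j=11: fails
  j=12: holds
First hit at j=12, so smallest k = 12-0 = 12.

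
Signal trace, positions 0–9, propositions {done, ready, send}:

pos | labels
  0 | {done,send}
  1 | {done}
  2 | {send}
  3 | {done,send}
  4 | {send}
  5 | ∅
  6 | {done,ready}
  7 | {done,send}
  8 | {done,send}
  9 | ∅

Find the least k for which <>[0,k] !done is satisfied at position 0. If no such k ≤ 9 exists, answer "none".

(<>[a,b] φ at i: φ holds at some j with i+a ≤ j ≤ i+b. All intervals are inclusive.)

Scan j = 0,1,… for !done:
  j=0: fails
  j=1: fails
  j=2: holds
First hit at j=2, so smallest k = 2-0 = 2.

2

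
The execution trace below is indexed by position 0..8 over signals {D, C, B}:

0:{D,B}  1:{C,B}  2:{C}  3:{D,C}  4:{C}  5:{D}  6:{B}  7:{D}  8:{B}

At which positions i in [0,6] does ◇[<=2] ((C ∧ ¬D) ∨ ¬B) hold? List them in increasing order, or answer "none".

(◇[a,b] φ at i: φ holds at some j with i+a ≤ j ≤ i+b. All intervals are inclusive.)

Evaluate at each i in [0,6]:
  i=0: ✓ (witness j=1)
  i=1: ✓ (witness j=1)
  i=2: ✓ (witness j=2)
  i=3: ✓ (witness j=3)
  i=4: ✓ (witness j=4)
  i=5: ✓ (witness j=5)
  i=6: ✓ (witness j=7)

0, 1, 2, 3, 4, 5, 6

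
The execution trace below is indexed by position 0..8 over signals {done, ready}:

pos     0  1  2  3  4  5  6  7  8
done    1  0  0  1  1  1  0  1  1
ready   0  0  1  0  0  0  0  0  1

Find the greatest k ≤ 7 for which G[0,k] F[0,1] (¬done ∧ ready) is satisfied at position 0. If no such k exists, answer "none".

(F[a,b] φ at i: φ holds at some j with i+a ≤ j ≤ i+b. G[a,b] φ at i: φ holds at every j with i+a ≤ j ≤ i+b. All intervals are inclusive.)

none

F[0,1] (¬done ∧ ready) must hold from j=0 onward; find where it first fails.
  j=0: fails → no k works.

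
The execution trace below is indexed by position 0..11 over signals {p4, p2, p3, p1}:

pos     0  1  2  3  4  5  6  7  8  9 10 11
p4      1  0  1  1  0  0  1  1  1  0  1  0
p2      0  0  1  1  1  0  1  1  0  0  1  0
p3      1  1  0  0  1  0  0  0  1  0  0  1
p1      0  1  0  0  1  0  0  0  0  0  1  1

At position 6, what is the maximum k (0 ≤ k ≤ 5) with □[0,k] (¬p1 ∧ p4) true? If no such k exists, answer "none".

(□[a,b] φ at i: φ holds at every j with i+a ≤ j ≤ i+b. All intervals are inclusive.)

2

(¬p1 ∧ p4) must hold from j=6 onward; find where it first fails.
  j=6: holds
  j=7: holds
  j=8: holds
  j=9: fails
Holds on [6,8], so largest k = 2.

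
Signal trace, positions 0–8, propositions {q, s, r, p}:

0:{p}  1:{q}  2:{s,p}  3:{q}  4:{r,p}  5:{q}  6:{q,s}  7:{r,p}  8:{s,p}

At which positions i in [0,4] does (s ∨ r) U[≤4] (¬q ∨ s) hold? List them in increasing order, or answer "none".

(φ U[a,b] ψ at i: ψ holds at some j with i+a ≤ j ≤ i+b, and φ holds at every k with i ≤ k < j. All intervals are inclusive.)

Evaluate at each i in [0,4]:
  i=0: ✓ (rhs at j=0)
  i=1: ✗ (lhs fails at k=1 before rhs at j=2)
  i=2: ✓ (rhs at j=2)
  i=3: ✗ (lhs fails at k=3 before rhs at j=4)
  i=4: ✓ (rhs at j=4)

0, 2, 4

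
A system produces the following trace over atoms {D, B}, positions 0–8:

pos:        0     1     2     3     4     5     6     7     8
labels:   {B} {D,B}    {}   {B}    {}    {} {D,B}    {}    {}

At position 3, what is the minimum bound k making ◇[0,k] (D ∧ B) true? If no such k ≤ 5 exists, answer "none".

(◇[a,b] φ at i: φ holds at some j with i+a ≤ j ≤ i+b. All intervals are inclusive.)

Scan j = 3,4,… for (D ∧ B):
  j=3: fails
  j=4: fails
  j=5: fails
  j=6: holds
First hit at j=6, so smallest k = 6-3 = 3.

3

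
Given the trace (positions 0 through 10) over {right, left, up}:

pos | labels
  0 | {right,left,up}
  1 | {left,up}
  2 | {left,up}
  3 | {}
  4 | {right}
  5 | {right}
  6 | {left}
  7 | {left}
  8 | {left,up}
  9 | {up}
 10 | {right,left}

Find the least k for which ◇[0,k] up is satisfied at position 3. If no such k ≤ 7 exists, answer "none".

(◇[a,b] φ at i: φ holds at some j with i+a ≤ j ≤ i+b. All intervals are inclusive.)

Scan j = 3,4,… for up:
  j=3: fails
  j=4: fails
  j=5: fails
  j=6: fails
  j=7: fails
  j=8: holds
First hit at j=8, so smallest k = 8-3 = 5.

5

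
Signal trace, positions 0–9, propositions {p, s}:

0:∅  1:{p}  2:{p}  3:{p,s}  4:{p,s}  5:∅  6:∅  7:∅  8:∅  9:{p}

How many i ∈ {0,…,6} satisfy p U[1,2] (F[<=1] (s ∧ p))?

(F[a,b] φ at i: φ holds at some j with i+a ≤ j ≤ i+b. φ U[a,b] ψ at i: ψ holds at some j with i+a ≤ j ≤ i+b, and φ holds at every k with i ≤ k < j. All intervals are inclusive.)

3

Evaluate at each i in [0,6]:
  i=0: ✗ (lhs fails at k=0 before rhs at j=2)
  i=1: ✓ (rhs at j=2; lhs holds on [1,1])
  i=2: ✓ (rhs at j=3; lhs holds on [2,2])
  i=3: ✓ (rhs at j=4; lhs holds on [3,3])
  i=4: ✗ (no rhs in [5,6])
  i=5: ✗ (no rhs in [6,7])
  i=6: ✗ (no rhs in [7,8])
Positions where it holds: {1, 2, 3} → 3.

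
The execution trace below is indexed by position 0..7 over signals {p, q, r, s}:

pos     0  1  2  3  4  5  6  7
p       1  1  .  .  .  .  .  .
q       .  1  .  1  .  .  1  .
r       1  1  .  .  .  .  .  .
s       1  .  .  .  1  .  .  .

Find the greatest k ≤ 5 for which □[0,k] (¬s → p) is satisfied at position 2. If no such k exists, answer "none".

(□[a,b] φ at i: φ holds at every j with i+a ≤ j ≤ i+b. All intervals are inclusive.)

(¬s → p) must hold from j=2 onward; find where it first fails.
  j=2: fails → no k works.

none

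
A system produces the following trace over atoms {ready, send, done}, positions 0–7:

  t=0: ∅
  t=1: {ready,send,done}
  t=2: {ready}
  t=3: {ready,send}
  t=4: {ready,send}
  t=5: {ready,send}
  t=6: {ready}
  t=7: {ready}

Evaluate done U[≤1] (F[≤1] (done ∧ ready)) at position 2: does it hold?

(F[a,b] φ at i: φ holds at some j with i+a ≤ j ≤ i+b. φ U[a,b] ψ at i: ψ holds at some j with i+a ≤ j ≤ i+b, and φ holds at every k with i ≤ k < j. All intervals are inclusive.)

No

Need some j in [2,3] with F[≤1] (done ∧ ready), and done at every k in [2,j-1].
  j=2: F[≤1] (done ∧ ready) — fails (none in [2,3]).
  j=3: F[≤1] (done ∧ ready) — fails (none in [3,4]).
No j in the window works → until fails.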